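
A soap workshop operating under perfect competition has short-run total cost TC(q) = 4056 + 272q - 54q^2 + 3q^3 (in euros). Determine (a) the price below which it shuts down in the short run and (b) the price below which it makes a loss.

AVC = 272 - 54q + 3q^2; minimized at q = 9, giving min AVC = €29. That is the shutdown price.
ATC = 4056/q + 272 - 54q + 3q^2. Setting dATC/dq = −4056/q^2 − 54 + 6q = 0 gives q = 13 (since 6·13^3 − 54·13^2 = 4056).
min ATC = 4056/13 + 272 − 54·13 + 3·13^2 = €389. That is the break-even price.
For €29 ≤ P < €389 the firm produces at a loss; below €29 it shuts down.

Shutdown price = €29; break-even price = €389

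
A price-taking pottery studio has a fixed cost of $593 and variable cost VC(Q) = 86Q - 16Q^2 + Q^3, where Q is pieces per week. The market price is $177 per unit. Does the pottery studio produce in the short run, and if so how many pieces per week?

From TC, MC = TC'(Q) = 86 - 32Q + 3Q^2 and AVC = VC/Q = 86 - 16Q + Q^2.
AVC is minimized where dAVC/dQ = -16 + 2Q = 0, at Q = 8; min AVC = 86 - 16·8 + 8^2 = $22.
P = $177 exceeds min AVC = $22, so the firm stays open.
Solving P = MC: -91 - 32Q + 3Q^2 = 0 ⇒ Q = -7/3 or 13. On the upward-sloping branch, Q* = 13.
Check: AVC at Q = 13 is $47 ≤ P, so revenue covers variable cost.
Profit = P·Q − TC = 177·13 − 1204 = $1097.

Produce at Q = 13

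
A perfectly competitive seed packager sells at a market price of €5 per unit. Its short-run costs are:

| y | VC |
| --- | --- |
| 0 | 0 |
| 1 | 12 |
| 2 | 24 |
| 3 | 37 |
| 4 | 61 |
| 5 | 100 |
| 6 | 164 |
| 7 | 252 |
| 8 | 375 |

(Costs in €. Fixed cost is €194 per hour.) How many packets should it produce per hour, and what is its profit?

Tabulate TR − TC: y=0: -194; y=1: -201; y=2: -208; y=3: -216; y=4: -235; y=5: -269; y=6: -328; y=7: -411; y=8: -529.
Profit is highest at y = 0. Equivalently, the lowest AVC in the table is 12/1 ≈ €12 at y = 1, and P = €5 falls below it — price never covers variable cost, so the firm shuts down and loses only its fixed cost.

y = 0 (shut down); profit = -€194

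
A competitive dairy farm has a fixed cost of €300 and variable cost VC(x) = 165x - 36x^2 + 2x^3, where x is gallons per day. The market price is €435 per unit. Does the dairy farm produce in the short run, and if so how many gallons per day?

Variable cost is VC = 165x - 36x^2 + 2x^3, so AVC = VC/x = 165 - 36x + 2x^2 and MC = dTC/dx = 165 - 72x + 6x^2.
AVC hits its minimum where MC = AVC, at x = 9, giving min AVC = 165 - 36·9 + 2·9^2 = €3.
P = €435 exceeds min AVC = €3, so the firm stays open.
Set P = MC: 435 = 165 - 72x + 6x^2 → -270 - 72x + 6x^2 = 0. The roots are x = -3 and x = 15; the profit-maximizing output is on the rising part of MC, so x* = 15.
Check: AVC at x = 15 is €75 ≤ P, so revenue covers variable cost.
Profit = P·x − TC = 435·15 − 1425 = €5100.

Produce at x = 15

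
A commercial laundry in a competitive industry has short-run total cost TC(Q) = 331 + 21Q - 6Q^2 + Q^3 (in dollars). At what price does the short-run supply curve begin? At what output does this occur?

The firm shuts down when price falls below the minimum of average variable cost. AVC = VC/Q = 21 - 6Q + Q^2.
dAVC/dQ = -6 + 2Q = 0 gives Q = 3. min AVC = 21 - 6·3 + 3^2 = 12.
So the shutdown price is $12.

$12 per unit, at Q = 3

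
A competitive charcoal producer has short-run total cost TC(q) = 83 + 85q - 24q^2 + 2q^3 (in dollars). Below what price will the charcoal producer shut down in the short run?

The firm shuts down when price falls below the minimum of average variable cost. AVC = VC/q = 85 - 24q + 2q^2.
dAVC/dq = -24 + 4q = 0 gives q = 6. min AVC = 85 - 24·6 + 2·6^2 = 13.
The firm shuts down for any P below $13.

$13 per unit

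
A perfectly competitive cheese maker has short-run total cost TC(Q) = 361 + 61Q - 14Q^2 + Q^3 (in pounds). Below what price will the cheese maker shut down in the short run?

£12 per unit

Short-run supply begins at min AVC. From VC = 61Q - 14Q^2 + Q^3, AVC = 61 - 14Q + Q^2.
dAVC/dQ = -14 + 2Q = 0 gives Q = 7. min AVC = 61 - 14·7 + 7^2 = 12.
The firm shuts down for any P below £12.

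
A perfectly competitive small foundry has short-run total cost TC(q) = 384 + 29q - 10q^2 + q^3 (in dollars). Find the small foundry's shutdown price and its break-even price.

Shutdown price = $4; break-even price = $61

Shutdown price = min AVC. AVC = 29 - 10q + q^2, with vertex at q = 5 and minimum $4.
ATC = 384/q + 29 - 10q + q^2. Setting dATC/dq = −384/q^2 − 10 + 2q = 0 gives q = 8 (since 2·8^3 − 10·8^2 = 384).
min ATC = 384/8 + 29 − 10·8 + 8^2 = $61. That is the break-even price.
For $4 ≤ P < $61 the firm produces at a loss; below $4 it shuts down.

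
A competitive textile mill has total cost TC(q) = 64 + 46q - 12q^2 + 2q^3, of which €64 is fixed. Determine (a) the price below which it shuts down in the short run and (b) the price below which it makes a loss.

Shutdown price = min AVC. AVC = 46 - 12q + 2q^2, with vertex at q = 3 and minimum €28.
ATC = 64/q + 46 - 12q + 2q^2. Setting dATC/dq = −64/q^2 − 12 + 4q = 0 gives q = 4 (since 4·4^3 − 12·4^2 = 64).
min ATC = 64/4 + 46 − 12·4 + 2·4^2 = €46. That is the break-even price.
For €28 ≤ P < €46 the firm produces at a loss; below €28 it shuts down.

Shutdown price = €28; break-even price = €46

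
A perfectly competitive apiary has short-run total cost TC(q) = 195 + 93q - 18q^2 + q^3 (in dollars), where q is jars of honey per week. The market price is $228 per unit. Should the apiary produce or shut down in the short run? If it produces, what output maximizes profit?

Produce at q = 15

From TC, MC = TC'(q) = 93 - 36q + 3q^2 and AVC = VC/q = 93 - 18q + q^2.
AVC is minimized where dAVC/dq = -18 + 2q = 0, at q = 9; min AVC = 93 - 18·9 + 9^2 = $12.
P = $228 exceeds min AVC = $12, so the firm stays open.
P = MC gives -135 - 36q + 3q^2 = 0, with roots -3 and 15. Take the larger (rising MC): q* = 15.
Check: AVC at q = 15 is $48 ≤ P, so revenue covers variable cost.
Profit = P·q − TC = 228·15 − 915 = $2505.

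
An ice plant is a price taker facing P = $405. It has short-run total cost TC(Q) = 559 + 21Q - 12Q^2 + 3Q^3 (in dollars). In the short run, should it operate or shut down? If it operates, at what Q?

Produce at Q = 8

Strip out fixed cost: VC = 21Q - 12Q^2 + 3Q^3. Then AVC = 21 - 12Q + 3Q^2 and MC = 21 - 24Q + 9Q^2.
The AVC parabola has its vertex at Q = 12/6 = 2, where AVC = 21 - 12·2 + 3·2^2 = $9.
Because $405 ≥ $9, revenue can cover variable cost; the firm operates.
P = MC gives -384 - 24Q + 9Q^2 = 0, with roots -16/3 and 8. Take the larger (rising MC): Q* = 8.
Check: AVC at Q = 8 is $117 ≤ P, so revenue covers variable cost.
Profit = P·Q − TC = 405·8 − 1495 = $1745.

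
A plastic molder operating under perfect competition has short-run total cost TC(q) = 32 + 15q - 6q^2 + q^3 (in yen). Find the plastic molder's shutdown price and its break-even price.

Shutdown price = ¥6; break-even price = ¥15

AVC = 15 - 6q + q^2; minimized at q = 3, giving min AVC = ¥6. That is the shutdown price.
ATC = 32/q + 15 - 6q + q^2. Setting dATC/dq = −32/q^2 − 6 + 2q = 0 gives q = 4 (since 2·4^3 − 6·4^2 = 32).
min ATC = 32/4 + 15 − 6·4 + 4^2 = ¥15. That is the break-even price.
For ¥6 ≤ P < ¥15 the firm produces at a loss; below ¥6 it shuts down.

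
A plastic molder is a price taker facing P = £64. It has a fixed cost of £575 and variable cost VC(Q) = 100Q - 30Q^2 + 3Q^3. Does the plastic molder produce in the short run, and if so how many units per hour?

From TC, MC = TC'(Q) = 100 - 60Q + 9Q^2 and AVC = VC/Q = 100 - 30Q + 3Q^2.
The AVC parabola has its vertex at Q = 30/6 = 5, where AVC = 100 - 30·5 + 3·5^2 = £25.
P = £64 exceeds min AVC = £25, so the firm stays open.
Set P = MC: 64 = 100 - 60Q + 9Q^2 → 36 - 60Q + 9Q^2 = 0. The roots are Q = 2/3 and Q = 6; the profit-maximizing output is on the rising part of MC, so Q* = 6.
Check: AVC at Q = 6 is £28 ≤ P, so revenue covers variable cost.
Profit = P·Q − TC = 64·6 − 743 = -£359, a loss, but smaller than the £575 fixed cost the firm would lose by shutting down.

Produce at Q = 6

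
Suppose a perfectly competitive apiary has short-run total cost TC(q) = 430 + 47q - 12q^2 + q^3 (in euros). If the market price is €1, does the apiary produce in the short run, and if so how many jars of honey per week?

From TC, MC = TC'(q) = 47 - 24q + 3q^2 and AVC = VC/q = 47 - 12q + q^2.
AVC is minimized where dAVC/dq = -12 + 2q = 0, at q = 6; min AVC = 47 - 12·6 + 6^2 = €11.
Since P = €1 < min AVC = €11, price fails to cover variable cost at any output.
Best response: produce nothing and absorb the €430 fixed cost.

Shut down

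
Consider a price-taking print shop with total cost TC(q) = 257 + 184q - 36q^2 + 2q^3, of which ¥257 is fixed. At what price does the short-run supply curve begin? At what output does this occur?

¥22 per unit, at q = 9

The firm shuts down when price falls below the minimum of average variable cost. AVC = VC/q = 184 - 36q + 2q^2.
dAVC/dq = -36 + 4q = 0 gives q = 9. min AVC = 184 - 36·9 + 2·9^2 = 22.
The firm shuts down for any P below ¥22.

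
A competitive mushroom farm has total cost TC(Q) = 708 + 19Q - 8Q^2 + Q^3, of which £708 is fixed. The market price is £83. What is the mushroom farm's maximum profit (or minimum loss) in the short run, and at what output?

AVC = 19 - 8Q + Q^2; min AVC = £3 at Q = 4. Since P = £83 ≥ min AVC, the firm produces.
With MC = 19 - 16Q + 3Q^2, P = MC on the upward-sloping part at Q* = 8.
TR = 83·8 = 664. TC = 708 + 152 = 860. Profit = 664 − 860 = -£196.
Shutting down would mean losing the fixed cost of £708, so operating at a loss of £196 is better by £512.

Profit = -£196 at Q = 8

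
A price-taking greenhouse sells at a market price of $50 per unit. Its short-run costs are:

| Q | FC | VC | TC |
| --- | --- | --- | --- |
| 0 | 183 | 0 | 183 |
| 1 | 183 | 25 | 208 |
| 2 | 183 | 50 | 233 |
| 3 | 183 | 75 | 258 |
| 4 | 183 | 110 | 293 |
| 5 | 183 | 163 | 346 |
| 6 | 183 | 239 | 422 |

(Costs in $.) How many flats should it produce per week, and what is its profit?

Compute π = P·Q − TC at each output: Q=0: -183; Q=1: -158; Q=2: -133; Q=3: -108; Q=4: -93; Q=5: -96; Q=6: -122.
Profit is maximized at Q = 4. AVC there is 110/4 = $27.50 ≤ P, so producing beats shutting down (which would give -$183).

Q = 4; profit = -$93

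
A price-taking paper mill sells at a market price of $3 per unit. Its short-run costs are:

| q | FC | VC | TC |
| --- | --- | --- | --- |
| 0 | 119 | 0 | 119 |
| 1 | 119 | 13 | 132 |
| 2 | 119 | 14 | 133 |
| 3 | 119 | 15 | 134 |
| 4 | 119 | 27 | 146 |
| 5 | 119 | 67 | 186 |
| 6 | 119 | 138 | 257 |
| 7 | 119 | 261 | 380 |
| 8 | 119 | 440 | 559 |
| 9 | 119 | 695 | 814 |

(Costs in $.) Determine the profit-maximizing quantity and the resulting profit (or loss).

q = 0 (shut down); profit = -$119

Profit at each row (π = 3q − TC): q=0: -119; q=1: -129; q=2: -127; q=3: -125; q=4: -134; q=5: -171; q=6: -239; q=7: -359; q=8: -535; q=9: -787.
Profit is highest at q = 0. Equivalently, the lowest AVC in the table is 15/3 ≈ $5 at q = 3, and P = $3 falls below it — price never covers variable cost, so the firm shuts down and loses only its fixed cost.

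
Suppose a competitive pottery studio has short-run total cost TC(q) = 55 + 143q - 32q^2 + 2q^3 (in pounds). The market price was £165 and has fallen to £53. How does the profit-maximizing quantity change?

MC = 143 - 64q + 6q^2; the shutdown threshold is min AVC = £15 (at q = 8).
At P = £165 ≥ min AVC, set P = MC on the rising branch: q = 11.
At P = £53 ≥ min AVC, set P = MC: q = 9. The firm stays open but cuts output.

Output falls from 11 to 9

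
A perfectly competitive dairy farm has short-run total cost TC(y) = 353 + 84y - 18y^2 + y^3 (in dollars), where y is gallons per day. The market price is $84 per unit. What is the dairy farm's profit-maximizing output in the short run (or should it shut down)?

Strip out fixed cost: VC = 84y - 18y^2 + y^3. Then AVC = 84 - 18y + y^2 and MC = 84 - 36y + 3y^2.
AVC is minimized where dAVC/dy = -18 + 2y = 0, at y = 9; min AVC = 84 - 18·9 + 9^2 = $3.
P = $84 exceeds min AVC = $3, so the firm stays open.
Set P = MC: 84 = 84 - 36y + 3y^2 → -36y + 3y^2 = 0. The roots are y = 0 and y = 12; the profit-maximizing output is on the rising part of MC, so y* = 12.
Check: AVC at y = 12 is $12 ≤ P, so revenue covers variable cost.
Profit = P·y − TC = 84·12 − 497 = $511.

Produce at y = 12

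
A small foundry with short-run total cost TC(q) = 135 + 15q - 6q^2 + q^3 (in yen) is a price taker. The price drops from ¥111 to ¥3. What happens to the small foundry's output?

Output falls from 8 to 0 (the firm shuts down)

MC = 15 - 12q + 3q^2; the shutdown threshold is min AVC = ¥6 (at q = 3).
At P = ¥111 ≥ min AVC, set P = MC on the rising branch: q = 8.
At P = ¥3 < min AVC = ¥6, price no longer covers variable cost at any output, so the firm shuts down: q = 0.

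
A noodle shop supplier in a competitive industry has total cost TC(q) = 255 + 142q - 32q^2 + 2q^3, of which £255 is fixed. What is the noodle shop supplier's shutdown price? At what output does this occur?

The firm shuts down when price falls below the minimum of average variable cost. AVC = VC/q = 142 - 32q + 2q^2.
dAVC/dq = -32 + 4q = 0 gives q = 8. min AVC = 142 - 32·8 + 2·8^2 = 14.
For P < £14 the firm produces nothing.

£14 per unit, at q = 8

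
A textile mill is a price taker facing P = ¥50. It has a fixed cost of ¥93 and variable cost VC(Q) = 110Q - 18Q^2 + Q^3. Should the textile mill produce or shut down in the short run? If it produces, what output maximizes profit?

Produce at Q = 10

Variable cost is VC = 110Q - 18Q^2 + Q^3, so AVC = VC/Q = 110 - 18Q + Q^2 and MC = dTC/dQ = 110 - 36Q + 3Q^2.
AVC hits its minimum where MC = AVC, at Q = 9, giving min AVC = 110 - 18·9 + 9^2 = ¥29.
P = ¥50 exceeds min AVC = ¥29, so the firm stays open.
P = MC gives 60 - 36Q + 3Q^2 = 0, with roots 2 and 10. Take the larger (rising MC): Q* = 10.
Check: AVC at Q = 10 is ¥30 ≤ P, so revenue covers variable cost.
Profit = P·Q − TC = 50·10 − 393 = ¥107.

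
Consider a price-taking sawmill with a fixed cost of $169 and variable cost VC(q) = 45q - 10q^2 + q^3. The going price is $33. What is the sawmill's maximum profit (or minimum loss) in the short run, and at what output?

Profit = -$97 at q = 6

AVC = 45 - 10q + q^2 has its minimum $20 at q = 5; price $33 clears that bar, so the firm operates.
MC = 45 - 20q + 3q^2. Setting P = MC and taking the root on the rising branch gives q* = 6.
TR = 33·6 = 198. TC = 169 + 126 = 295. Profit = 198 − 295 = -$97.
That loss of $97 beats the $169 the firm would lose by shutting down; producing recovers $72 of fixed cost.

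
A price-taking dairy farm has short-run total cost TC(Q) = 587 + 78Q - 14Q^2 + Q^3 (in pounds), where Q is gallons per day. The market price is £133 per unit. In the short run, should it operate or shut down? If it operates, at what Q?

Produce at Q = 11

Variable cost is VC = 78Q - 14Q^2 + Q^3, so AVC = VC/Q = 78 - 14Q + Q^2 and MC = dTC/dQ = 78 - 28Q + 3Q^2.
AVC hits its minimum where MC = AVC, at Q = 7, giving min AVC = 78 - 14·7 + 7^2 = £29.
P = £133 exceeds min AVC = £29, so the firm stays open.
Solving P = MC: -55 - 28Q + 3Q^2 = 0 ⇒ Q = -5/3 or 11. On the upward-sloping branch, Q* = 11.
Check: AVC at Q = 11 is £45 ≤ P, so revenue covers variable cost.
Profit = P·Q − TC = 133·11 − 1082 = £381.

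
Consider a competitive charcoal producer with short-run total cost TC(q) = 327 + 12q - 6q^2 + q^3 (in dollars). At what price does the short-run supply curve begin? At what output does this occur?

$3 per unit, at q = 3

The firm shuts down when price falls below the minimum of average variable cost. AVC = VC/q = 12 - 6q + q^2.
At the minimum of AVC, MC = AVC. MC = 12 - 12q + 3q^2; setting MC = AVC gives 2q^2 - 6q = 0, so q = 3. min AVC = 3.
For P < $3 the firm produces nothing.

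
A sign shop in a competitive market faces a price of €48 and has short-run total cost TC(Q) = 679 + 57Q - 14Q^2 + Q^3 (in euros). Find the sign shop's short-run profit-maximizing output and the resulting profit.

Profit = -€355 at Q = 9

AVC = 57 - 14Q + Q^2; min AVC = €8 at Q = 7. Since P = €48 ≥ min AVC, the firm produces.
With MC = 57 - 28Q + 3Q^2, P = MC on the upward-sloping part at Q* = 9.
TR = 48·9 = 432. TC = 679 + 108 = 787. Profit = 432 − 787 = -€355.
By producing, the firm covers all variable cost plus €324 of fixed cost; shutting down would lose the full €679.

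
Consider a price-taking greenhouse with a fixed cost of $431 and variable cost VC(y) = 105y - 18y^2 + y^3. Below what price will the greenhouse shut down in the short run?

The firm shuts down when price falls below the minimum of average variable cost. AVC = VC/y = 105 - 18y + y^2.
At the minimum of AVC, MC = AVC. MC = 105 - 36y + 3y^2; setting MC = AVC gives 2y^2 - 18y = 0, so y = 9. min AVC = 24.
The firm shuts down for any P below $24.

$24 per unit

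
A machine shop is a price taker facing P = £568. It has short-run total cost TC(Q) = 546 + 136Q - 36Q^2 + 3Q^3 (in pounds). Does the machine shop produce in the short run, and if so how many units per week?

From TC, MC = TC'(Q) = 136 - 72Q + 9Q^2 and AVC = VC/Q = 136 - 36Q + 3Q^2.
AVC is minimized where dAVC/dQ = -36 + 6Q = 0, at Q = 6; min AVC = 136 - 36·6 + 3·6^2 = £28.
Because £568 ≥ £28, revenue can cover variable cost; the firm operates.
Solving P = MC: -432 - 72Q + 9Q^2 = 0 ⇒ Q = -4 or 12. On the upward-sloping branch, Q* = 12.
Check: AVC at Q = 12 is £136 ≤ P, so revenue covers variable cost.
Profit = P·Q − TC = 568·12 − 2178 = £4638.

Produce at Q = 12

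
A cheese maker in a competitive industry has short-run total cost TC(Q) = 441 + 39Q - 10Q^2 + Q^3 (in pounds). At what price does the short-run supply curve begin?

The shutdown price is the minimum of AVC. VC = 39Q - 10Q^2 + Q^3, so AVC = 39 - 10Q + Q^2.
At the minimum of AVC, MC = AVC. MC = 39 - 20Q + 3Q^2; setting MC = AVC gives 2Q^2 - 10Q = 0, so Q = 5. min AVC = 14.
The firm shuts down for any P below £14.

£14 per unit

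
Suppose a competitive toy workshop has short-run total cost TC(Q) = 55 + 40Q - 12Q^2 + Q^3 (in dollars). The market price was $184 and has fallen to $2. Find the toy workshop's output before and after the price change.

Output falls from 12 to 0 (the firm shuts down)

AVC = 40 - 12Q + Q^2, minimized at Q = 6 where min AVC = $4. MC = 40 - 24Q + 3Q^2.
At P = $184 ≥ min AVC, set P = MC on the rising branch: Q = 12.
At P = $2 < min AVC = $4, price no longer covers variable cost at any output, so the firm shuts down: Q = 0.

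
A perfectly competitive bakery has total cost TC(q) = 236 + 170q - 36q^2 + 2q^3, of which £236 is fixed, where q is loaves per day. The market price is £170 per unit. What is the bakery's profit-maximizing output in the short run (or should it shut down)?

Variable cost is VC = 170q - 36q^2 + 2q^3, so AVC = VC/q = 170 - 36q + 2q^2 and MC = dTC/dq = 170 - 72q + 6q^2.
AVC is minimized where dAVC/dq = -36 + 4q = 0, at q = 9; min AVC = 170 - 36·9 + 2·9^2 = £8.
Since P = £170 ≥ min AVC = £8, price covers variable cost and the firm should produce.
P = MC gives -72q + 6q^2 = 0, with roots 0 and 12. Take the larger (rising MC): q* = 12.
Check: AVC at q = 12 is £26 ≤ P, so revenue covers variable cost.
Profit = P·q − TC = 170·12 − 548 = £1492.

Produce at q = 12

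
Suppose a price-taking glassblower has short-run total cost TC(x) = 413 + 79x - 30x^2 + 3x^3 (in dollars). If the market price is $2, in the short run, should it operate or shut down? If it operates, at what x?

Shut down

From TC, MC = TC'(x) = 79 - 60x + 9x^2 and AVC = VC/x = 79 - 30x + 3x^2.
AVC is minimized where dAVC/dx = -30 + 6x = 0, at x = 5; min AVC = 79 - 30·5 + 3·5^2 = $4.
With P < min AVC ($2 < $4), every unit sold adds to the loss.
Best response: produce nothing and absorb the $413 fixed cost.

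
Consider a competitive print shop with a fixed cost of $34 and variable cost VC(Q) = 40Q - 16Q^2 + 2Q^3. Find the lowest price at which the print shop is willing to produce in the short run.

Short-run supply begins at min AVC. From VC = 40Q - 16Q^2 + 2Q^3, AVC = 40 - 16Q + 2Q^2.
dAVC/dQ = -16 + 4Q = 0 gives Q = 4. min AVC = 40 - 16·4 + 2·4^2 = 8.
The firm shuts down for any P below $8.

$8 per unit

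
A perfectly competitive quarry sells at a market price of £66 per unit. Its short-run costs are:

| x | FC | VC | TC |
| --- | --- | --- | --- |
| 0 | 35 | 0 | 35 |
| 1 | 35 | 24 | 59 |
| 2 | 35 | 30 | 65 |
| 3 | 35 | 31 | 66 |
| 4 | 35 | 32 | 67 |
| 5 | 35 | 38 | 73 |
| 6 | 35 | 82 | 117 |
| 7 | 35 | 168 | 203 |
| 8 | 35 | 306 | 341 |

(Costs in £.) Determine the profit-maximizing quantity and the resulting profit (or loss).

Profit at each row (π = 66x − TC): x=0: -35; x=1: 7; x=2: 67; x=3: 132; x=4: 197; x=5: 257; x=6: 279; x=7: 259; x=8: 187.
Profit is maximized at x = 6. AVC there is 82/6 = £13.67 ≤ P, so producing beats shutting down (which would give -£35).

x = 6; profit = £279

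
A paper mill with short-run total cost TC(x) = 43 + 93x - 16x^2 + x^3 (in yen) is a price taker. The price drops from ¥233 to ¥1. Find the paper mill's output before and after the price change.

AVC = 93 - 16x + x^2, minimized at x = 8 where min AVC = ¥29. MC = 93 - 32x + 3x^2.
At P = ¥233 ≥ min AVC, set P = MC on the rising branch: x = 14.
At P = ¥1 < min AVC = ¥29, price no longer covers variable cost at any output, so the firm shuts down: x = 0.

Output falls from 14 to 0 (the firm shuts down)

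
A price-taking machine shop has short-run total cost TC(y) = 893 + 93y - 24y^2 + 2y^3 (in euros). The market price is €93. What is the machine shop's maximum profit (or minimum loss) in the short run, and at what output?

Profit = -€381 at y = 8

AVC = 93 - 24y + 2y^2 has its minimum €21 at y = 6; price €93 clears that bar, so the firm operates.
With MC = 93 - 48y + 6y^2, P = MC on the upward-sloping part at y* = 8.
TR = 93·8 = 744. TC = 893 + 232 = 1125. Profit = 744 − 1125 = -€381.
By producing, the firm covers all variable cost plus €512 of fixed cost; shutting down would lose the full €893.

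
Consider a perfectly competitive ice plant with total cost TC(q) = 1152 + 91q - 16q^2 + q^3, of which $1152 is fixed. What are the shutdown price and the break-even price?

Shutdown price = $27; break-even price = $139

AVC = 91 - 16q + q^2; minimized at q = 8, giving min AVC = $27. That is the shutdown price.
ATC = 1152/q + 91 - 16q + q^2. Setting dATC/dq = −1152/q^2 − 16 + 2q = 0 gives q = 12 (since 2·12^3 − 16·12^2 = 1152).
min ATC = 1152/12 + 91 − 16·12 + 12^2 = $139. That is the break-even price.
For $27 ≤ P < $139 the firm produces at a loss; below $27 it shuts down.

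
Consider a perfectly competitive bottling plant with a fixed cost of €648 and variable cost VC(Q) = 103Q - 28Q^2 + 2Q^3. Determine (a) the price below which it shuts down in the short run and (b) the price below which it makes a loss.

Shutdown price = min AVC. AVC = 103 - 28Q + 2Q^2, with vertex at Q = 7 and minimum €5.
ATC = 648/Q + 103 - 28Q + 2Q^2. Setting dATC/dQ = −648/Q^2 − 28 + 4Q = 0 gives Q = 9 (since 4·9^3 − 28·9^2 = 648).
min ATC = 648/9 + 103 − 28·9 + 2·9^2 = €85. That is the break-even price.
For €5 ≤ P < €85 the firm produces at a loss; below €5 it shuts down.

Shutdown price = €5; break-even price = €85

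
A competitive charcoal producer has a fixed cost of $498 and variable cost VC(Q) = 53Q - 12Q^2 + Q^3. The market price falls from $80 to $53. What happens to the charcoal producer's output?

Output falls from 9 to 8

AVC = 53 - 12Q + Q^2, minimized at Q = 6 where min AVC = $17. MC = 53 - 24Q + 3Q^2.
With P = $80 above the shutdown price, P = MC gives Q = 9.
At P = $53 ≥ min AVC, set P = MC: Q = 8. The firm stays open but cuts output.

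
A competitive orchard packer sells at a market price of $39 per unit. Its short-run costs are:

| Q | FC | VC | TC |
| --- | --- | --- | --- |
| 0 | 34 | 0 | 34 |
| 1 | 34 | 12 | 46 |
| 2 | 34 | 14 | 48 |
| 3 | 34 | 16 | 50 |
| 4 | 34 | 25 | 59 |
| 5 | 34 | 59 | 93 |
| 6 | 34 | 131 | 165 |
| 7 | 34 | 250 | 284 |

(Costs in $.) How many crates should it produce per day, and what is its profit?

Tabulate TR − TC: Q=0: -34; Q=1: -7; Q=2: 30; Q=3: 67; Q=4: 97; Q=5: 102; Q=6: 69; Q=7: -11.
Profit is maximized at Q = 5. AVC there is 59/5 = $11.80 ≤ P, so producing beats shutting down (which would give -$34).

Q = 5; profit = $102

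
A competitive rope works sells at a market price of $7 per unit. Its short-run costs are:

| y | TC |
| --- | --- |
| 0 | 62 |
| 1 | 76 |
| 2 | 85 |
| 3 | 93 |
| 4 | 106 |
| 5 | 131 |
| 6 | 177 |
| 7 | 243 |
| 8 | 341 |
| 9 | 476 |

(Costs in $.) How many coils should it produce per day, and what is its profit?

Tabulate TR − TC: y=0: -62; y=1: -69; y=2: -71; y=3: -72; y=4: -78; y=5: -96; y=6: -135; y=7: -194; y=8: -285; y=9: -413.
Profit is highest at y = 0. Equivalently, the lowest AVC in the table is 31/3 ≈ $10.33 at y = 3, and P = $7 falls below it — price never covers variable cost, so the firm shuts down and loses only its fixed cost.

y = 0 (shut down); profit = -$62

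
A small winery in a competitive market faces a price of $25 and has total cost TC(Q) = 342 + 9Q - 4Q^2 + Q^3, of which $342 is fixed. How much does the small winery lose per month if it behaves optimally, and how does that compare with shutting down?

AVC = 9 - 4Q + Q^2; min AVC = $5 at Q = 2. Since P = $25 ≥ min AVC, the firm produces.
With MC = 9 - 8Q + 3Q^2, P = MC on the upward-sloping part at Q* = 4.
TR = 25·4 = 100. TC = 342 + 36 = 378. Profit = 100 − 378 = -$278.
That loss of $278 beats the $342 the firm would lose by shutting down; producing recovers $64 of fixed cost.

Profit = -$278 at Q = 4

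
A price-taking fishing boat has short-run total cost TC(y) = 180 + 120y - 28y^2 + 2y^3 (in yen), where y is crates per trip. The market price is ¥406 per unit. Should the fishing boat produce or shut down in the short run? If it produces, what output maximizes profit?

Produce at y = 13

Strip out fixed cost: VC = 120y - 28y^2 + 2y^3. Then AVC = 120 - 28y + 2y^2 and MC = 120 - 56y + 6y^2.
AVC hits its minimum where MC = AVC, at y = 7, giving min AVC = 120 - 28·7 + 2·7^2 = ¥22.
P = ¥406 exceeds min AVC = ¥22, so the firm stays open.
P = MC gives -286 - 56y + 6y^2 = 0, with roots -11/3 and 13. Take the larger (rising MC): y* = 13.
Check: AVC at y = 13 is ¥94 ≤ P, so revenue covers variable cost.
Profit = P·y − TC = 406·13 − 1402 = ¥3876.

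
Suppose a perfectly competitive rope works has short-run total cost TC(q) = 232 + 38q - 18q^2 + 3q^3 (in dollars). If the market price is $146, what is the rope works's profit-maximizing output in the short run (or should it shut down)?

Variable cost is VC = 38q - 18q^2 + 3q^3, so AVC = VC/q = 38 - 18q + 3q^2 and MC = dTC/dq = 38 - 36q + 9q^2.
AVC is minimized where dAVC/dq = -18 + 6q = 0, at q = 3; min AVC = 38 - 18·3 + 3·3^2 = $11.
Because $146 ≥ $11, revenue can cover variable cost; the firm operates.
Set P = MC: 146 = 38 - 36q + 9q^2 → -108 - 36q + 9q^2 = 0. The roots are q = -2 and q = 6; the profit-maximizing output is on the rising part of MC, so q* = 6.
Check: AVC at q = 6 is $38 ≤ P, so revenue covers variable cost.
Profit = P·q − TC = 146·6 − 460 = $416.

Produce at q = 6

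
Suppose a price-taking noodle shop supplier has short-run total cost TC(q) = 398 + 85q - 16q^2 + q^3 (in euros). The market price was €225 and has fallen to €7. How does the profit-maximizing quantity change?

AVC = 85 - 16q + q^2, minimized at q = 8 where min AVC = €21. MC = 85 - 32q + 3q^2.
At P = €225 ≥ min AVC, set P = MC on the rising branch: q = 14.
At P = €7 < min AVC = €21, price no longer covers variable cost at any output, so the firm shuts down: q = 0.

Output falls from 14 to 0 (the firm shuts down)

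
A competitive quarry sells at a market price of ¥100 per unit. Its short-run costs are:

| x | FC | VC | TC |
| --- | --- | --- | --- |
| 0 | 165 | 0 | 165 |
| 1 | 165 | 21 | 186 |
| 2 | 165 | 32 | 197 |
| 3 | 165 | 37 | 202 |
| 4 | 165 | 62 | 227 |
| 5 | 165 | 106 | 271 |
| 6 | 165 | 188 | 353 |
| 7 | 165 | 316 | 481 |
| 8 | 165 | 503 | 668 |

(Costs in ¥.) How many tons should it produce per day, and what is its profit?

Compute π = P·x − TC at each output: x=0: -165; x=1: -86; x=2: 3; x=3: 98; x=4: 173; x=5: 229; x=6: 247; x=7: 219; x=8: 132.
Profit is maximized at x = 6. AVC there is 188/6 = ¥31.33 ≤ P, so producing beats shutting down (which would give -¥165).

x = 6; profit = ¥247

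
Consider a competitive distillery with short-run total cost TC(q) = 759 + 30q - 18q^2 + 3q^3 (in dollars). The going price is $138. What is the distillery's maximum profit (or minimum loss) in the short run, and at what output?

AVC = 30 - 18q + 3q^2 has its minimum $3 at q = 3; price $138 clears that bar, so the firm operates.
MC = 30 - 36q + 9q^2. Setting P = MC and taking the root on the rising branch gives q* = 6.
TR = 138·6 = 828. TC = 759 + 180 = 939. Profit = 828 − 939 = -$111.
By producing, the firm covers all variable cost plus $648 of fixed cost; shutting down would lose the full $759.

Profit = -$111 at q = 6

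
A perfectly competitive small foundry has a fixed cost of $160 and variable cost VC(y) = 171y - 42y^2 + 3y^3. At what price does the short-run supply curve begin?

The firm shuts down when price falls below the minimum of average variable cost. AVC = VC/y = 171 - 42y + 3y^2.
At the minimum of AVC, MC = AVC. MC = 171 - 84y + 9y^2; setting MC = AVC gives 6y^2 - 42y = 0, so y = 7. min AVC = 24.
For P < $24 the firm produces nothing.

$24 per unit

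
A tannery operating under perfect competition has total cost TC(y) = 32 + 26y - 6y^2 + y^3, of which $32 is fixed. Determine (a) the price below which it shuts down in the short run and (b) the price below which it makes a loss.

AVC = 26 - 6y + y^2; minimized at y = 3, giving min AVC = $17. That is the shutdown price.
ATC = 32/y + 26 - 6y + y^2. Setting dATC/dy = −32/y^2 − 6 + 2y = 0 gives y = 4 (since 2·4^3 − 6·4^2 = 32).
min ATC = 32/4 + 26 − 6·4 + 4^2 = $26. That is the break-even price.
Between these two prices the firm operates at a loss; above $26 it earns a profit.

Shutdown price = $17; break-even price = $26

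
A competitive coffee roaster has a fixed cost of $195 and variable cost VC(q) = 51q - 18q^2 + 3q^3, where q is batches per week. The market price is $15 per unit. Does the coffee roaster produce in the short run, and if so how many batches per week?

Variable cost is VC = 51q - 18q^2 + 3q^3, so AVC = VC/q = 51 - 18q + 3q^2 and MC = dTC/dq = 51 - 36q + 9q^2.
The AVC parabola has its vertex at q = 18/6 = 3, where AVC = 51 - 18·3 + 3·3^2 = $24.
Since P = $15 < min AVC = $24, price fails to cover variable cost at any output.
Best response: produce nothing and absorb the $195 fixed cost.

Shut down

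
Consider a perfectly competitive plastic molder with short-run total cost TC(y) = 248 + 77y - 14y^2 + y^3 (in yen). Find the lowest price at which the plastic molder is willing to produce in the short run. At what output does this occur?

The firm shuts down when price falls below the minimum of average variable cost. AVC = VC/y = 77 - 14y + y^2.
At the minimum of AVC, MC = AVC. MC = 77 - 28y + 3y^2; setting MC = AVC gives 2y^2 - 14y = 0, so y = 7. min AVC = 28.
The firm shuts down for any P below ¥28.

¥28 per unit, at y = 7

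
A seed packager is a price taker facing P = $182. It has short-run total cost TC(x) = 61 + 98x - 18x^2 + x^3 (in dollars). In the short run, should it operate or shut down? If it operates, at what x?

Produce at x = 14

Variable cost is VC = 98x - 18x^2 + x^3, so AVC = VC/x = 98 - 18x + x^2 and MC = dTC/dx = 98 - 36x + 3x^2.
AVC hits its minimum where MC = AVC, at x = 9, giving min AVC = 98 - 18·9 + 9^2 = $17.
P = $182 exceeds min AVC = $17, so the firm stays open.
Solving P = MC: -84 - 36x + 3x^2 = 0 ⇒ x = -2 or 14. On the upward-sloping branch, x* = 14.
Check: AVC at x = 14 is $42 ≤ P, so revenue covers variable cost.
Profit = P·x − TC = 182·14 − 649 = $1899.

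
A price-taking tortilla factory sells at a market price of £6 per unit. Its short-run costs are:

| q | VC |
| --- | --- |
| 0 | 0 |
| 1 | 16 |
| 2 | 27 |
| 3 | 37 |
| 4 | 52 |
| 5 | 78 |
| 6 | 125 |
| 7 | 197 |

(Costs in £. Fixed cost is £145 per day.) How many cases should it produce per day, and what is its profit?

Tabulate TR − TC: q=0: -145; q=1: -155; q=2: -160; q=3: -164; q=4: -173; q=5: -193; q=6: -234; q=7: -300.
Profit is highest at q = 0. Equivalently, the lowest AVC in the table is 37/3 ≈ £12.33 at q = 3, and P = £6 falls below it — price never covers variable cost, so the firm shuts down and loses only its fixed cost.

q = 0 (shut down); profit = -£145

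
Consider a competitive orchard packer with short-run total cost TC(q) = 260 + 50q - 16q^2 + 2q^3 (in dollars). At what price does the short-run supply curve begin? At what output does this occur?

Short-run supply begins at min AVC. From VC = 50q - 16q^2 + 2q^3, AVC = 50 - 16q + 2q^2.
dAVC/dq = -16 + 4q = 0 gives q = 4. min AVC = 50 - 16·4 + 2·4^2 = 18.
For P < $18 the firm produces nothing.

$18 per unit, at q = 4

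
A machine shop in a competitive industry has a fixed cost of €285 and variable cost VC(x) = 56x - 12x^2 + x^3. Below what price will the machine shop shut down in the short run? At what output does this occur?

Short-run supply begins at min AVC. From VC = 56x - 12x^2 + x^3, AVC = 56 - 12x + x^2.
At the minimum of AVC, MC = AVC. MC = 56 - 24x + 3x^2; setting MC = AVC gives 2x^2 - 12x = 0, so x = 6. min AVC = 20.
For P < €20 the firm produces nothing.

€20 per unit, at x = 6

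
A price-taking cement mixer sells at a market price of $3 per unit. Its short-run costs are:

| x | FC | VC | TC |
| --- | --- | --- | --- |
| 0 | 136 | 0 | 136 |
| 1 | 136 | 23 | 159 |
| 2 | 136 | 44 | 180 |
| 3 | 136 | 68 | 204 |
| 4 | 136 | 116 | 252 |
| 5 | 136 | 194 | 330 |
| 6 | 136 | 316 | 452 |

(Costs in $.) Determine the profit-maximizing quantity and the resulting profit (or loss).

Tabulate TR − TC: x=0: -136; x=1: -156; x=2: -174; x=3: -195; x=4: -240; x=5: -315; x=6: -434.
Profit is highest at x = 0. Equivalently, the lowest AVC in the table is 44/2 ≈ $22 at x = 2, and P = $3 falls below it — price never covers variable cost, so the firm shuts down and loses only its fixed cost.

x = 0 (shut down); profit = -$136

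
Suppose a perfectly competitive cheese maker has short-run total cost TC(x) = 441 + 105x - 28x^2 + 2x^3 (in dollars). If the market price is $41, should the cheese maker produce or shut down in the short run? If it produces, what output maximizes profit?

From TC, MC = TC'(x) = 105 - 56x + 6x^2 and AVC = VC/x = 105 - 28x + 2x^2.
The AVC parabola has its vertex at x = 28/4 = 7, where AVC = 105 - 28·7 + 2·7^2 = $7.
P = $41 exceeds min AVC = $7, so the firm stays open.
Set P = MC: 41 = 105 - 56x + 6x^2 → 64 - 56x + 6x^2 = 0. The roots are x = 4/3 and x = 8; the profit-maximizing output is on the rising part of MC, so x* = 8.
Check: AVC at x = 8 is $9 ≤ P, so revenue covers variable cost.
Profit = P·x − TC = 41·8 − 513 = -$185, a loss, but smaller than the $441 fixed cost the firm would lose by shutting down.

Produce at x = 8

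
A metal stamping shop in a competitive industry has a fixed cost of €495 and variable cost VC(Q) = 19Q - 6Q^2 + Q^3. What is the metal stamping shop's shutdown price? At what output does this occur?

The shutdown price is the minimum of AVC. VC = 19Q - 6Q^2 + Q^3, so AVC = 19 - 6Q + Q^2.
dAVC/dQ = -6 + 2Q = 0 gives Q = 3. min AVC = 19 - 6·3 + 3^2 = 10.
For P < €10 the firm produces nothing.

€10 per unit, at Q = 3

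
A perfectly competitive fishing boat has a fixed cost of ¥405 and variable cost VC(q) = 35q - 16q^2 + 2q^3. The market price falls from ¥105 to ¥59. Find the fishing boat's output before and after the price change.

MC = 35 - 32q + 6q^2; the shutdown threshold is min AVC = ¥3 (at q = 4).
At P = ¥105 ≥ min AVC, set P = MC on the rising branch: q = 7.
At P = ¥59 ≥ min AVC, set P = MC: q = 6. The firm stays open but cuts output.

Output falls from 7 to 6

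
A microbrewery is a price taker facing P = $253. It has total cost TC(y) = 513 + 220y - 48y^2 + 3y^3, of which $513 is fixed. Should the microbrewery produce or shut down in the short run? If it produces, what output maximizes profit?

Variable cost is VC = 220y - 48y^2 + 3y^3, so AVC = VC/y = 220 - 48y + 3y^2 and MC = dTC/dy = 220 - 96y + 9y^2.
AVC is minimized where dAVC/dy = -48 + 6y = 0, at y = 8; min AVC = 220 - 48·8 + 3·8^2 = $28.
Since P = $253 ≥ min AVC = $28, price covers variable cost and the firm should produce.
Solving P = MC: -33 - 96y + 9y^2 = 0 ⇒ y = -1/3 or 11. On the upward-sloping branch, y* = 11.
Check: AVC at y = 11 is $55 ≤ P, so revenue covers variable cost.
Profit = P·y − TC = 253·11 − 1118 = $1665.

Produce at y = 11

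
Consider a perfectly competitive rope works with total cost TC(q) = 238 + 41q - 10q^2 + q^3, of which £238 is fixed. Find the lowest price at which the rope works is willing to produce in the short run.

£16 per unit

The shutdown price is the minimum of AVC. VC = 41q - 10q^2 + q^3, so AVC = 41 - 10q + q^2.
dAVC/dq = -10 + 2q = 0 gives q = 5. min AVC = 41 - 10·5 + 5^2 = 16.
The firm shuts down for any P below £16.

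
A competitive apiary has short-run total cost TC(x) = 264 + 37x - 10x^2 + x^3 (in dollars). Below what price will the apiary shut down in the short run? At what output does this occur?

$12 per unit, at x = 5

Short-run supply begins at min AVC. From VC = 37x - 10x^2 + x^3, AVC = 37 - 10x + x^2.
dAVC/dx = -10 + 2x = 0 gives x = 5. min AVC = 37 - 10·5 + 5^2 = 12.
So the shutdown price is $12.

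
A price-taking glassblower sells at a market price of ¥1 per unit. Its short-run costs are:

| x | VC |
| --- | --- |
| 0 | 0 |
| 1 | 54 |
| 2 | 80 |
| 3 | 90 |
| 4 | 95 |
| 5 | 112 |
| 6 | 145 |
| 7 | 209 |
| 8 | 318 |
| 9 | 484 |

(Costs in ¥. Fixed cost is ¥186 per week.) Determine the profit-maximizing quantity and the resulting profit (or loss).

Profit at each row (π = 1x − TC): x=0: -186; x=1: -239; x=2: -264; x=3: -273; x=4: -277; x=5: -293; x=6: -325; x=7: -388; x=8: -496; x=9: -661.
Profit is highest at x = 0. Equivalently, the lowest AVC in the table is 112/5 ≈ ¥22.40 at x = 5, and P = ¥1 falls below it — price never covers variable cost, so the firm shuts down and loses only its fixed cost.

x = 0 (shut down); profit = -¥186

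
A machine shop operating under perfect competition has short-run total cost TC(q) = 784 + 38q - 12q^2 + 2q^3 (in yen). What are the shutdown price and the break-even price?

Shutdown price = min AVC. AVC = 38 - 12q + 2q^2, with vertex at q = 3 and minimum ¥20.
ATC = 784/q + 38 - 12q + 2q^2. Setting dATC/dq = −784/q^2 − 12 + 4q = 0 gives q = 7 (since 4·7^3 − 12·7^2 = 784).
min ATC = 784/7 + 38 − 12·7 + 2·7^2 = ¥164. That is the break-even price.
Between these two prices the firm operates at a loss; above ¥164 it earns a profit.

Shutdown price = ¥20; break-even price = ¥164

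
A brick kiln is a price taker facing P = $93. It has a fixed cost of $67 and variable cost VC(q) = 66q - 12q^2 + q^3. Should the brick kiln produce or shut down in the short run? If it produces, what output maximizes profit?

Produce at q = 9

Variable cost is VC = 66q - 12q^2 + q^3, so AVC = VC/q = 66 - 12q + q^2 and MC = dTC/dq = 66 - 24q + 3q^2.
AVC hits its minimum where MC = AVC, at q = 6, giving min AVC = 66 - 12·6 + 6^2 = $30.
P = $93 exceeds min AVC = $30, so the firm stays open.
P = MC gives -27 - 24q + 3q^2 = 0, with roots -1 and 9. Take the larger (rising MC): q* = 9.
Check: AVC at q = 9 is $39 ≤ P, so revenue covers variable cost.
Profit = P·q − TC = 93·9 − 418 = $419.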